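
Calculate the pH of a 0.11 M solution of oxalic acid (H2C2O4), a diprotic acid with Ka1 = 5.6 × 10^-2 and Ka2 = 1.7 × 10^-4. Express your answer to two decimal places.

Ka1 ≫ Ka2, so treat the first dissociation as the only significant source of H+.
Ka1 = x²/(0.11 − x) = 5.6 × 10^-2
Solving the quadratic: x = (−Ka1 + √(Ka1² + 4·Ka1·C₀))/2 = 5.53 × 10^-2 M
pH = −log(5.53 × 10^-2) = 1.26

pH = 1.26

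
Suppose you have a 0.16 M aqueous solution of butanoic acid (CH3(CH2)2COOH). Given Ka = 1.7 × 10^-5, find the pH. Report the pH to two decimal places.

pH = 2.78

CH3(CH2)2COOH ⇌ CH3(CH2)2COO- + H+
From the ICE table, Ka = x²/(0.16 − x) = 1.7 × 10^-5.
Neglecting x in the denominator: x = √(1.7 × 10^-5 × 0.16) = 1.65 × 10^-3 M
Check: 1% ionized — well under 5%, approximation valid.
pH = −log(1.65 × 10^-3) = 2.78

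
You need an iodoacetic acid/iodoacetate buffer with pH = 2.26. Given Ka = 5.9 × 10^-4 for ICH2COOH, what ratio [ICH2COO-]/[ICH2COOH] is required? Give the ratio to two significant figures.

pKa = -log(5.9 × 10^-4) = 3.229
pH = pKa + log(r) ⇒ log(r) = 2.26 − 3.229 = -0.969
r = [ICH2COO-]/[ICH2COOH] = 10^(-0.969) = 0.107

ratio = 0.11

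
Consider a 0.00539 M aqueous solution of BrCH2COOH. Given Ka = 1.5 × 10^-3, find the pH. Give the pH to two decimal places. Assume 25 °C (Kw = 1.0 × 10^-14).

BrCH2COOH ⇌ BrCH2COO- + H+
Let x = [H+] at equilibrium. Ka = x²/(0.00539 − x).
The 5% rule fails; solving x² + Ka·x − Ka·C₀ = 0 exactly:
x = [−0.0015 + √(0.0015² + 3.23e-05)]/2 = 2.19 × 10^-3 M
pH = −log(2.19 × 10^-3) = 2.66

pH = 2.66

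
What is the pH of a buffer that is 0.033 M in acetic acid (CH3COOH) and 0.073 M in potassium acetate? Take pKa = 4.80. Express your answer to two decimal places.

pH = 5.14

pH = pKa + log([A⁻]/[HA]) = 4.80 + log(0.073/0.033)
pH = 4.80 + (+0.345) = 5.14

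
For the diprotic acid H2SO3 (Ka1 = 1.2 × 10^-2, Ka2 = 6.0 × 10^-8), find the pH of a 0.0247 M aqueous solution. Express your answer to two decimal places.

Ka1 ≫ Ka2, so treat the first dissociation as the only significant source of H+.
Ka1 = x²/(0.0247 − x) = 1.2 × 10^-2
Solving the quadratic: x = (−Ka1 + √(Ka1² + 4·Ka1·C₀))/2 = 1.22 × 10^-2 M
pH = −log(1.22 × 10^-2) = 1.91

pH = 1.91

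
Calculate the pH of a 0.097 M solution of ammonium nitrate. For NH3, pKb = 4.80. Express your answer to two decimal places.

NH4+ is the conjugate acid of the weak base NH3.
Kb = 10^(−4.80) = 1.58 × 10^-5
Ka = Kw/Kb = 1.0×10^-14 / 1.58 × 10^-5 = 6.33 × 10^-10
Let x = [H+] at equilibrium. Ka = x²/(0.097 − x).
Assume x ≪ 0.097: x ≈ √(6.33 × 10^-10 × 0.097) = 7.84 × 10^-6 M
(x/C₀ = 0.0081% < 5%, so the approximation holds.)
pH = −log(7.84 × 10^-6) = 5.11

pH = 5.11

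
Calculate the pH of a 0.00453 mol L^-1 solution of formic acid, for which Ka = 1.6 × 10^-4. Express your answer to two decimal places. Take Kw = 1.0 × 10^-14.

HCOOH ⇌ HCOO- + H+
From the ICE table, Ka = x²/(0.00453 − x) = 1.6 × 10^-4.
x is not negligible relative to C₀; solve x² + 0.00016·x − 7.25e-07 = 0.
x = [−0.00016 + √(0.00016² + 2.9e-06)]/2 = 7.75 × 10^-4 M
pH = −log[H+] = −log(7.75 × 10^-4) = 3.11

pH = 3.11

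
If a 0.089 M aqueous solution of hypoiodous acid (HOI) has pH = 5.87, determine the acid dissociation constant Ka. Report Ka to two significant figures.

[H+] = 10^(-5.87) = 1.35 × 10^-6 M
At equilibrium [HA] = 0.089 − 1.35 × 10^-6 = 8.90 × 10^-2 M
Ka = [H+][A-]/[HA] = (1.35 × 10^-6)² / 8.90 × 10^-2 = 2.0 × 10^-11

Ka = 2.0 × 10^-11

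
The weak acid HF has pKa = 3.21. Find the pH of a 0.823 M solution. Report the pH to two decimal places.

pH = 1.65

HF ⇌ F- + H+
Ka = 10^(−3.21) = 6.17 × 10^-4
Ka = [H+]²/(0.823 − [H+]) = 6.17 × 10^-4
Since Ka ≪ C₀, [H+] ≈ √(Ka·C₀) = 2.25 × 10^-2 M.
pH = −log[H+] = −log(2.25 × 10^-2) = 1.65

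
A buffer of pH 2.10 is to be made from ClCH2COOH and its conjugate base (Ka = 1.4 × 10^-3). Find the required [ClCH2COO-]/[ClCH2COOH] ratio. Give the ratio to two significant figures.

pKa = -log(1.4 × 10^-3) = 2.854
pH = pKa + log(r) ⇒ log(r) = 2.10 − 2.854 = -0.754
r = [ClCH2COO-]/[ClCH2COOH] = 10^(-0.754) = 0.176

ratio = 0.18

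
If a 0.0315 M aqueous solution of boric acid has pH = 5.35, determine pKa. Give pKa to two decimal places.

[H+] = 10^(-5.35) = 4.47 × 10^-6 M
At equilibrium [HA] = 0.0315 − 4.47 × 10^-6 = 3.15 × 10^-2 M
Ka = [H+][A-]/[HA] = (4.47 × 10^-6)² / 3.15 × 10^-2 = 6.34 × 10^-10
pKa = -log(6.34 × 10^-10) = 9.20

pKa = 9.20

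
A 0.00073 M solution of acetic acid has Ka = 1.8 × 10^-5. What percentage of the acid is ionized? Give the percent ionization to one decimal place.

14.5%

CH3COOH ⇌ CH3COO- + H+; let x = [H+] at equilibrium.
Ka = x²/(C₀ − x); solving the quadratic gives x = 1.06 × 10^-4 M.
Fraction ionized = 1.06 × 10^-4 / 0.00073 = 0.1452 → 14.5%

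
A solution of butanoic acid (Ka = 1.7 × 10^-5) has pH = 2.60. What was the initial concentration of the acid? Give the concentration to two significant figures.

[H+] = 10^(-2.60) = 2.51 × 10^-3 M = x
Ka = x²/(C₀ − x) ⇒ C₀ = x + x²/Ka
C₀ = 2.51 × 10^-3 + (2.51 × 10^-3)²/(1.7 × 10^-5) = 3.73 × 10^-1 M

C₀ = 3.7 × 10^-1 M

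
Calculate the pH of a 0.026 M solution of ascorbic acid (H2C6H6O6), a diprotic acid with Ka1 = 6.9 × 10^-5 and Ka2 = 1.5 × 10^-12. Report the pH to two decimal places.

pH = 2.88

Ka1 ≫ Ka2, so treat the first dissociation as the only significant source of H+.
Ka1 = x²/(0.026 − x) = 6.9 × 10^-5
Solving the quadratic: x = (−Ka1 + √(Ka1² + 4·Ka1·C₀))/2 = 1.31 × 10^-3 M
pH = −log(1.31 × 10^-3) = 2.88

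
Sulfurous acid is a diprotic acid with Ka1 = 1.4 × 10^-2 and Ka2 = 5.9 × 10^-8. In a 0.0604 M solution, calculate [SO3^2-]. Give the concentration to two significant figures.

5.9 × 10^-8 M

First ionization gives [H+] ≈ [HSO3-] = 2.29 × 10^-2 M.
Second step: Ka2 = [H+][SO3^2-]/[HSO3-] ≈ [SO3^2-] (since [H+] ≈ [HSO3-]).
So [SO3^2-] ≈ Ka2.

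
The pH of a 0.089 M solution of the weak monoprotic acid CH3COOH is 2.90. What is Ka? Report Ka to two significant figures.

Ka = 1.8 × 10^-5

[H+] = 10^(-2.90) = 1.26 × 10^-3 M
At equilibrium [HA] = 0.089 − 1.26 × 10^-3 = 8.77 × 10^-2 M
Ka = [H+][A-]/[HA] = (1.26 × 10^-3)² / 8.77 × 10^-2 = 1.8 × 10^-5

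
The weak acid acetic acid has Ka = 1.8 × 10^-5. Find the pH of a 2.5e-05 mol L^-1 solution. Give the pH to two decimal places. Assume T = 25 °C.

CH3COOH ⇌ CH3COO- + H+
From the ICE table, Ka = [H+]²/(2.5e-05 − [H+]) = 1.8 × 10^-5.
Here C₀/Ka ≈ 1.39, so the small-[H+] approximation fails. Use the quadratic:
[H+] = [−1.8e-05 + √(1.8e-05² + 1.8e-09)]/2 = 1.40 × 10^-5 M
pH = −log[H+] = −log(1.40 × 10^-5) = 4.85

pH = 4.85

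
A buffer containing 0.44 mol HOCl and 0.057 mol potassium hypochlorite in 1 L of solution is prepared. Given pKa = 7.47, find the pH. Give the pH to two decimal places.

Henderson–Hasselbalch: pH = pKa + log([OCl-]/[HOCl]) = 7.47 + log(0.057/0.44)
pH = 7.47 + (-0.888) = 6.58

pH = 6.58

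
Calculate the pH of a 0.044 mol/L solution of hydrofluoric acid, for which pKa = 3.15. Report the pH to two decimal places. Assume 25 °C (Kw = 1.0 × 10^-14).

HF ⇌ F- + H+
Ka = 10^(−3.15) = 7.08 × 10^-4
From the ICE table, Ka = [H+]²/(0.044 − [H+]) = 7.08 × 10^-4.
The 5% rule fails; solving [H+]² + Ka·[H+] − Ka·C₀ = 0 exactly:
[H+] = (−Ka + √(Ka² + 4·Ka·C₀))/2 = 5.24 × 10^-3 M
pH = −log[H+] = −log(5.24 × 10^-3) = 2.28

pH = 2.28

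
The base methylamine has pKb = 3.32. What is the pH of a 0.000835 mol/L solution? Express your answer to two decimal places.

CH3NH2 + H2O ⇌ CH3NH3+ + OH-
Kb = 10^(−3.32) = 4.79 × 10^-4
From the ICE table, Kb = [OH-]²/(0.000835 − [OH-]) = 4.79 × 10^-4.
[OH-] is not negligible relative to C₀; solve [OH-]² + 0.000479·[OH-] − 4e-07 = 0.
[OH-] = (−Kb + √(Kb² + 4·Kb·C₀))/2 = 4.37 × 10^-4 M
pOH = 3.36, so pH = 14.00 − pOH = 10.64

pH = 10.64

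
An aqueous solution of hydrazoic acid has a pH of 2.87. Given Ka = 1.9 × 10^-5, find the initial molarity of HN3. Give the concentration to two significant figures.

C₀ = 9.7 × 10^-2 M

[H+] = 10^(-2.87) = 1.35 × 10^-3 M = x
Ka = x²/(C₀ − x) ⇒ C₀ = x + x²/Ka
C₀ = 1.35 × 10^-3 + (1.35 × 10^-3)²/(1.9 × 10^-5) = 9.73 × 10^-2 M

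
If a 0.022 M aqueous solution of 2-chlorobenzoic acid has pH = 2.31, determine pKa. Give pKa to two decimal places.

pKa = 2.85

[H+] = 10^(-2.31) = 4.90 × 10^-3 M
At equilibrium [HA] = 0.022 − 4.90 × 10^-3 = 1.71 × 10^-2 M
Ka = [H+][A-]/[HA] = (4.90 × 10^-3)² / 1.71 × 10^-2 = 1.40 × 10^-3
pKa = -log(1.40 × 10^-3) = 2.85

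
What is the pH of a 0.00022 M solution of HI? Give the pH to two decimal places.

pH = 3.66

HI is a strong acid and dissociates completely, so [H+] = 0.00022 M.
pH = -log(0.00022) = 3.66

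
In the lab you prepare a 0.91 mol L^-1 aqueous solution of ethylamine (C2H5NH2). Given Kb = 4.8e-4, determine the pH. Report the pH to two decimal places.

C2H5NH2 + H2O ⇌ C2H5NH3+ + OH-
From the ICE table, Kb = [OH-]²/(0.91 − [OH-]) = 4.8 × 10^-4.
Assume [OH-] ≪ 0.91: [OH-] ≈ √(4.8 × 10^-4 × 0.91) = 2.09 × 10^-2 M
Check: 2.3% ionized — well under 5%, approximation valid.
pOH = −log(2.09 × 10^-2) = 1.68; pH = 14.00 − 1.68 = 12.32

pH = 12.32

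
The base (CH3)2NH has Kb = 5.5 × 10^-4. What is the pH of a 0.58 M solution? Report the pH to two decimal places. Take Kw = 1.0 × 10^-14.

pH = 12.25

(CH3)2NH + H2O ⇌ (CH3)2NH2+ + OH-
From the ICE table, Kb = x²/(0.58 − x) = 5.5 × 10^-4.
Assume x ≪ 0.58: x ≈ √(5.5 × 10^-4 × 0.58) = 1.79 × 10^-2 M
(x/C₀ = 3.1% < 5%, so the approximation holds.)
pOH = 1.75, so pH = 14.00 − pOH = 12.25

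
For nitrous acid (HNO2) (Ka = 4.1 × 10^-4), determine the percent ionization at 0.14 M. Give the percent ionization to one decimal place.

5.3%

HNO2 ⇌ NO2- + H+; let x = [H+] at equilibrium.
Solve x² + 0.00041x − 5.74e-05 = 0 → x = 7.37 × 10^-3 M
% ionization = x/C₀ × 100% = 7.37 × 10^-3/0.14 × 100% = 5.3%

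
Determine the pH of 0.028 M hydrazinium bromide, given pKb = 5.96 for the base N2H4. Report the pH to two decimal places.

N2H5+ is the conjugate acid of the weak base N2H4.
Kb = 10^(−5.96) = 1.10 × 10^-6
Ka = Kw/Kb = 1.0×10^-14 / 1.10 × 10^-6 = 9.09 × 10^-9
From the ICE table, Ka = x²/(0.028 − x) = 9.09 × 10^-9.
Neglecting x in the denominator: x = √(9.09 × 10^-9 × 0.028) = 1.60 × 10^-5 M
pH = −log[H+] = −log(1.60 × 10^-5) = 4.80

pH = 4.80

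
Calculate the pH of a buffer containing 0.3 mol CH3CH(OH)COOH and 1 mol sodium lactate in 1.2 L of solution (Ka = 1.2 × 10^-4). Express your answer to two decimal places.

pH = 4.44

pKa = −log(1.2 × 10^-4) = 3.921
pH = pKa + log([A⁻]/[HA]) = 3.921 + log(1/0.3)
pH = 3.921 + (+0.523) = 4.44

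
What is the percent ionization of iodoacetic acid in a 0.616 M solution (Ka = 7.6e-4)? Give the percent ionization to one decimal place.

ICH2COOH ⇌ ICH2COO- + H+; let x = [H+] at equilibrium.
x ≈ √(Ka·C₀) = √(7.6 × 10^-4 × 0.616) = 2.16 × 10^-2 M
% ionization = x/C₀ × 100% = 2.16 × 10^-2/0.616 × 100% = 3.5%

3.5%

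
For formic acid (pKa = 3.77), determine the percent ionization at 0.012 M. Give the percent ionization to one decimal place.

11.2%

HCOOH ⇌ HCOO- + H+; let x = [H+] at equilibrium.
Ka = 10^(−3.77) = 1.70 × 10^-4
Ka = x²/(C₀ − x); solving the quadratic gives x = 1.35 × 10^-3 M.
% ionization = x/C₀ × 100% = 1.35 × 10^-3/0.012 × 100% = 11.2%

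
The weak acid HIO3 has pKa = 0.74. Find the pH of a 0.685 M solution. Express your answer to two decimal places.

HIO3 ⇌ IO3- + H+
Ka = 10^(−0.74) = 1.82 × 10^-1
From the ICE table, Ka = [H+]²/(0.685 − [H+]) = 1.82 × 10^-1.
[H+] is not negligible relative to C₀; solve [H+]² + 0.182·[H+] − 0.125 = 0.
[H+] = [−0.182 + √(0.182² + 0.499)]/2 = 2.74 × 10^-1 M
pH = −log(2.74 × 10^-1) = 0.56

pH = 0.56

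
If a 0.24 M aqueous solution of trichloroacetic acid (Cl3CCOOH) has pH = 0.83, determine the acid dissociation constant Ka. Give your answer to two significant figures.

Ka = 2.4 × 10^-1

[H+] = 10^(-0.83) = 1.48 × 10^-1 M
At equilibrium [HA] = 0.24 − 1.48 × 10^-1 = 9.20 × 10^-2 M
Ka = [H+][A-]/[HA] = (1.48 × 10^-1)² / 9.20 × 10^-2 = 2.4 × 10^-1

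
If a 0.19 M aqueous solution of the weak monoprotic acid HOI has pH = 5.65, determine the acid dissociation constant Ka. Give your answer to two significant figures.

[H+] = 10^(-5.65) = 2.24 × 10^-6 M
At equilibrium [HA] = 0.19 − 2.24 × 10^-6 = 1.90 × 10^-1 M
Ka = [H+][A-]/[HA] = (2.24 × 10^-6)² / 1.90 × 10^-1 = 2.6 × 10^-11

Ka = 2.6 × 10^-11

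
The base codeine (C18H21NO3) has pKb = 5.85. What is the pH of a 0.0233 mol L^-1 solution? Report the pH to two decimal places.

C18H21NO3 + H2O ⇌ C18H22NO3+ + OH-
Kb = 10^(−5.85) = 1.41 × 10^-6
From the ICE table, Kb = x²/(0.0233 − x) = 1.41 × 10^-6.
Assume x ≪ 0.0233: x ≈ √(1.41 × 10^-6 × 0.0233) = 1.81 × 10^-4 M
pOH = 3.74, so pH = 14.00 − pOH = 10.26

pH = 10.26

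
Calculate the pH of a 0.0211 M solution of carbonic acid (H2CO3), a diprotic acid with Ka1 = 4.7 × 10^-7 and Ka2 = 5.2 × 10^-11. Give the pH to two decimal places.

pH = 4.00

Since Ka1 ≫ Ka2, the first ionization dominates [H+].
Ka1 = x²/(0.0211 − x) = 4.7 × 10^-7
x ≈ √(4.7 × 10^-7 × 0.0211) = 9.96 × 10^-5 M
pH = −log(9.96 × 10^-5) = 4.00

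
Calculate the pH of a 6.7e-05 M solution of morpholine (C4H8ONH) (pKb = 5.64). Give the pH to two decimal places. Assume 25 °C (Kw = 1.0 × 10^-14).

pH = 9.05

C4H8ONH + H2O ⇌ C4H8ONH2+ + OH-
Kb = 10^(−5.64) = 2.29 × 10^-6
Kb = [OH-]²/(6.7e-05 − [OH-]) = 2.29 × 10^-6
Here C₀/Kb ≈ 29.3, so the small-[OH-] approximation fails. Use the quadratic:
[OH-] = [−2.29e-06 + √(2.29e-06² + 6.14e-10)]/2 = 1.13 × 10^-5 M
pOH = −log(1.13 × 10^-5) = 4.95; pH = 14.00 − 4.95 = 9.05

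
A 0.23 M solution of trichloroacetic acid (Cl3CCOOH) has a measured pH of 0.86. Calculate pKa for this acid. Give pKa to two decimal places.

pKa = 0.68

[H+] = 10^(-0.86) = 1.38 × 10^-1 M
At equilibrium [HA] = 0.23 − 1.38 × 10^-1 = 9.20 × 10^-2 M
Ka = [H+][A-]/[HA] = (1.38 × 10^-1)² / 9.20 × 10^-2 = 2.07 × 10^-1
pKa = -log(2.07 × 10^-1) = 0.68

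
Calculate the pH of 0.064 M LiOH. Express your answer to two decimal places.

pH = 12.81

LiOH is a strong base; [OH-] = 0.064 M.
pOH = -log(0.064) = 1.19
pH = 14.00 - 1.19 = 12.81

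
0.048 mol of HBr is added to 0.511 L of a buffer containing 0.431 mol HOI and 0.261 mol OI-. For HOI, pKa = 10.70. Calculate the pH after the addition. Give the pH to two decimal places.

pH = 10.35

Added H+ converts OI- to HOI: HOI → 0.479 mol, OI- → 0.213 mol.
pH = pKa + log([A⁻]/[HA]) = 10.70 + log(0.213/0.479) = 10.70 -0.352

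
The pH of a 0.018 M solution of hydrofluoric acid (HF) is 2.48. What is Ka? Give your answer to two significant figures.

[H+] = 10^(-2.48) = 3.31 × 10^-3 M
At equilibrium [HA] = 0.018 − 3.31 × 10^-3 = 1.47 × 10^-2 M
Ka = [H+][A-]/[HA] = (3.31 × 10^-3)² / 1.47 × 10^-2 = 7.5 × 10^-4

Ka = 7.5 × 10^-4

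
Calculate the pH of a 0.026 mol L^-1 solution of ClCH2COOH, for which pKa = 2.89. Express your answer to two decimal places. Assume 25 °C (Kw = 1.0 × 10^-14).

pH = 2.29

ClCH2COOH ⇌ ClCH2COO- + H+
Ka = 10^(−2.89) = 1.29 × 10^-3
Let x = [H+] at equilibrium. Ka = x²/(0.026 − x).
The 5% rule fails; solving x² + Ka·x − Ka·C₀ = 0 exactly:
x = (−Ka + √(Ka² + 4·Ka·C₀))/2 = 5.18 × 10^-3 M
pH = −log(5.18 × 10^-3) = 2.29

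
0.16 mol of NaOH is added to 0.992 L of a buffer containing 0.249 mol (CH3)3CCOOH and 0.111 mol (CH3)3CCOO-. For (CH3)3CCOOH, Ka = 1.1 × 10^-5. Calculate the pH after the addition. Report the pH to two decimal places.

OH- converts (CH3)3CCOOH to (CH3)3CCOO-: (CH3)3CCOOH → 0.089 mol, (CH3)3CCOO- → 0.271 mol.
pKa = −log(1.1 × 10^-5) = 4.959
Henderson–Hasselbalch with mole ratio 0.271/0.089: pH = 4.959 + (+0.484)

pH = 5.44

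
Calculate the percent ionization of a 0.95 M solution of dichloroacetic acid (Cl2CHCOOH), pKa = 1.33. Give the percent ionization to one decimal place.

19.9%

Cl2CHCOOH ⇌ Cl2CHCOO- + H+; let x = [H+] at equilibrium.
Ka = 10^(−1.33) = 4.68 × 10^-2
Solve x² + 0.0468x − 0.0445 = 0 → x = 1.89 × 10^-1 M
Fraction ionized = 1.89 × 10^-1 / 0.95 = 0.1989 → 19.9%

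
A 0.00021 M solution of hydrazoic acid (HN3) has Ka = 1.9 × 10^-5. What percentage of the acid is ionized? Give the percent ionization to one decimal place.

HN3 ⇌ N3- + H+; let x = [H+] at equilibrium.
Ka = x²/(C₀ − x); solving the quadratic gives x = 5.44 × 10^-5 M.
Fraction ionized = 5.44 × 10^-5 / 0.00021 = 0.2590 → 25.9%

25.9%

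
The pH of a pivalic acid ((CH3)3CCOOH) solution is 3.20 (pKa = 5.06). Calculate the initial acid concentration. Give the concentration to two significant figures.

[H+] = 10^(-3.20) = 6.31 × 10^-4 M = x
Ka = 10^(−5.06) = 8.71 × 10^-6
Ka = x²/(C₀ − x) ⇒ C₀ = x + x²/Ka
C₀ = 6.31 × 10^-4 + (6.31 × 10^-4)²/(8.71 × 10^-6) = 4.63 × 10^-2 M

C₀ = 4.6 × 10^-2 M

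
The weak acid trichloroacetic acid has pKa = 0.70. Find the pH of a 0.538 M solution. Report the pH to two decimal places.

pH = 0.61

Cl3CCOOH ⇌ Cl3CCOO- + H+
Ka = 10^(−0.70) = 2.00 × 10^-1
Ka = x²/(0.538 − x) = 2.00 × 10^-1
x is not negligible relative to C₀; solve x² + 0.2·x − 0.108 = 0.
x = [−0.2 + √(0.2² + 0.43)]/2 = 2.43 × 10^-1 M
pH = −log(2.43 × 10^-1) = 0.61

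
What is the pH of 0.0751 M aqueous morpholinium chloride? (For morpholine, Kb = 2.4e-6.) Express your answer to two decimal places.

C4H8ONH2+ is the conjugate acid of the weak base C4H8ONH.
Ka = Kw/Kb = 1.0×10^-14 / 2.4 × 10^-6 = 4.17 × 10^-9
Ka = [H+]²/(0.0751 − [H+]) = 4.17 × 10^-9
Since Ka ≪ C₀, [H+] ≈ √(Ka·C₀) = 1.77 × 10^-5 M.
pH = −log(1.77 × 10^-5) = 4.75

pH = 4.75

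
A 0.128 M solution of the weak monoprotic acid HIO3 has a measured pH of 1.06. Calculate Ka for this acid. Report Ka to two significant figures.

Ka = 1.9 × 10^-1

[H+] = 10^(-1.06) = 8.71 × 10^-2 M
At equilibrium [HA] = 0.128 − 8.71 × 10^-2 = 4.09 × 10^-2 M
Ka = [H+][A-]/[HA] = (8.71 × 10^-2)² / 4.09 × 10^-2 = 1.9 × 10^-1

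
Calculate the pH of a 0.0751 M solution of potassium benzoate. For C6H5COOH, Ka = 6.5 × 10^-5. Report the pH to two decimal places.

C6H5COO- is the conjugate base of the weak acid C6H5COOH.
Kb = Kw/Ka = 1.0×10^-14 / 6.5 × 10^-5 = 1.54 × 10^-10
From the ICE table, Kb = [OH-]²/(0.0751 − [OH-]) = 1.54 × 10^-10.
Assume [OH-] ≪ 0.0751: [OH-] ≈ √(1.54 × 10^-10 × 0.0751) = 3.40 × 10^-6 M
Check: 0.0045% ionized — well under 5%, approximation valid.
pOH = 5.47, so pH = 14.00 − pOH = 8.53

pH = 8.53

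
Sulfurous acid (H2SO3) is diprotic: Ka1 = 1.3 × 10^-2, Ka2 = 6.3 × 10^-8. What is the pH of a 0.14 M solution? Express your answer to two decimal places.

Since Ka1 ≫ Ka2, the first ionization dominates [H+].
Ka1 = x²/(0.14 − x) = 1.3 × 10^-2
Solving the quadratic: x = (−Ka1 + √(Ka1² + 4·Ka1·C₀))/2 = 3.67 × 10^-2 M
pH = −log(3.67 × 10^-2) = 1.44

pH = 1.44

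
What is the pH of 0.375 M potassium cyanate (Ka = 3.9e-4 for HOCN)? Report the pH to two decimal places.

OCN- is the conjugate base of the weak acid HOCN.
Kb = Kw/Ka = 1.0×10^-14 / 3.9 × 10^-4 = 2.56 × 10^-11
From the ICE table, Kb = x²/(0.375 − x) = 2.56 × 10^-11.
Neglecting x in the denominator: x = √(2.56 × 10^-11 × 0.375) = 3.10 × 10^-6 M
pOH = −log(3.10 × 10^-6) = 5.51; pH = 14.00 − 5.51 = 8.49

pH = 8.49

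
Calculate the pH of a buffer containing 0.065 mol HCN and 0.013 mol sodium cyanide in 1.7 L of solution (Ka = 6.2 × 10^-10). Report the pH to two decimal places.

pH = 8.51

pKa = −log(6.2 × 10^-10) = 9.208
Henderson–Hasselbalch: pH = pKa + log([CN-]/[HCN]) = 9.208 + log(0.013/0.065)
pH = 9.208 + (-0.699) = 8.51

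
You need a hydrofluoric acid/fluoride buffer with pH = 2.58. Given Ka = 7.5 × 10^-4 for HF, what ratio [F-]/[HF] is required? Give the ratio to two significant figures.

pKa = -log(7.5 × 10^-4) = 3.125
pH = pKa + log(r) ⇒ log(r) = 2.58 − 3.125 = -0.545
r = [F-]/[HF] = 10^(-0.545) = 0.285

ratio = 0.29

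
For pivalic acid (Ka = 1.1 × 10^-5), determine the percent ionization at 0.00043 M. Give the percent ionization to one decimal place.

14.8%

(CH3)3CCOOH ⇌ (CH3)3CCOO- + H+; let x = [H+] at equilibrium.
Solve x² + 1.1e-05x − 4.73e-09 = 0 → x = 6.35 × 10^-5 M
% ionization = x/C₀ × 100% = 6.35 × 10^-5/0.00043 × 100% = 14.8%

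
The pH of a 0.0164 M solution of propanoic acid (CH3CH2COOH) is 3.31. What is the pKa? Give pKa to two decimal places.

[H+] = 10^(-3.31) = 4.90 × 10^-4 M
At equilibrium [HA] = 0.0164 − 4.90 × 10^-4 = 1.59 × 10^-2 M
Ka = [H+][A-]/[HA] = (4.90 × 10^-4)² / 1.59 × 10^-2 = 1.51 × 10^-5
pKa = -log(1.51 × 10^-5) = 4.82

pKa = 4.82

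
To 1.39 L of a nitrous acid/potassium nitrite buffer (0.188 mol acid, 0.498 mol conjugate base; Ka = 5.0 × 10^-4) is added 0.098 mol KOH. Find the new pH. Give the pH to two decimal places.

pH = 4.12

OH- converts HNO2 to NO2-: HNO2 → 0.09 mol, NO2- → 0.596 mol.
pKa = −log(5.0 × 10^-4) = 3.301
Henderson–Hasselbalch with mole ratio 0.596/0.09: pH = 3.301 + (+0.821)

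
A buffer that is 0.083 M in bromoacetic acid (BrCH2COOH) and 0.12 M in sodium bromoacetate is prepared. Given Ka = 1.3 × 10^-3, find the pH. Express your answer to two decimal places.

pKa = −log(1.3 × 10^-3) = 2.886
pH = pKa + log([A⁻]/[HA]) = 2.886 + log(0.12/0.083)
pH = 2.886 + (+0.160) = 3.05

pH = 3.05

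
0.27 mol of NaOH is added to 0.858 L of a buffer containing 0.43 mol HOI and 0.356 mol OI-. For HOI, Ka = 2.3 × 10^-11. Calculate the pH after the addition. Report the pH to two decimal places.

pH = 11.23

After neutralization: n(HOI) = 0.16 mol, n(OI-) = 0.626 mol.
pKa = −log(2.3 × 10^-11) = 10.638
pH = pKa + log([A⁻]/[HA]) = 10.638 + log(0.626/0.16) = 10.638 +0.592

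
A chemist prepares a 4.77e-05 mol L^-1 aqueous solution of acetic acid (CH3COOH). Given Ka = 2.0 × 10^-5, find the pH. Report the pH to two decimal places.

pH = 4.65

CH3COOH ⇌ CH3COO- + H+
From the ICE table, Ka = x²/(4.77e-05 − x) = 2.0 × 10^-5.
x is not negligible relative to C₀; solve x² + 2e-05·x − 9.54e-10 = 0.
x = (−Ka + √(Ka² + 4·Ka·C₀))/2 = 2.25 × 10^-5 M
pH = −log(2.25 × 10^-5) = 4.65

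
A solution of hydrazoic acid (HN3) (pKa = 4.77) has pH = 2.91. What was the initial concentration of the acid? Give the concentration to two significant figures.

C₀ = 9.0 × 10^-2 M

[H+] = 10^(-2.91) = 1.23 × 10^-3 M = x
Ka = 10^(−4.77) = 1.70 × 10^-5
Ka = x²/(C₀ − x) ⇒ C₀ = x + x²/Ka
C₀ = 1.23 × 10^-3 + (1.23 × 10^-3)²/(1.70 × 10^-5) = 9.02 × 10^-2 M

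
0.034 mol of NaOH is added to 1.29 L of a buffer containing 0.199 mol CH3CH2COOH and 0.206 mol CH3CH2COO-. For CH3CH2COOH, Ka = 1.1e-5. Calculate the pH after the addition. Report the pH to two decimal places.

After neutralization: n(CH3CH2COOH) = 0.165 mol, n(CH3CH2COO-) = 0.24 mol.
pKa = −log(1.1 × 10^-5) = 4.959
pH = pKa + log([A⁻]/[HA]) = 4.959 + log(0.24/0.165) = 4.959 +0.163

pH = 5.12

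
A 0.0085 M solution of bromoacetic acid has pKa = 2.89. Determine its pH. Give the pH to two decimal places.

BrCH2COOH ⇌ BrCH2COO- + H+
Ka = 10^(−2.89) = 1.29 × 10^-3
From the ICE table, Ka = x²/(0.0085 − x) = 1.29 × 10^-3.
The 5% rule fails; solving x² + Ka·x − Ka·C₀ = 0 exactly:
x = [−0.00129 + √(0.00129² + 4.39e-05)]/2 = 2.73 × 10^-3 M
pH = −log(2.73 × 10^-3) = 2.56

pH = 2.56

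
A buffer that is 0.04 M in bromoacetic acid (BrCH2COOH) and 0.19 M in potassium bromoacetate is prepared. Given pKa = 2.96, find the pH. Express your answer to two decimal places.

pH = pKa + log([A⁻]/[HA]) = 2.96 + log(0.19/0.04)
pH = 2.96 + (+0.677) = 3.64

pH = 3.64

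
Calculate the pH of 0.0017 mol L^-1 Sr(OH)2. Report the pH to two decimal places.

pH = 11.53

Sr(OH)2 is a strong base (each formula unit releases 2 OH-); [OH-] = 0.0034 M.
pOH = -log(0.0034) = 2.47
pH = 14.00 - 2.47 = 11.53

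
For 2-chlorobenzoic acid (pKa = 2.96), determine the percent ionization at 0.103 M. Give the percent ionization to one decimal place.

9.8%

ClC6H4COOH ⇌ ClC6H4COO- + H+; let x = [H+] at equilibrium.
Ka = 10^(−2.96) = 1.10 × 10^-3
Solve x² + 0.0011x − 0.000113 = 0 → x = 1.01 × 10^-2 M
% ionization = x/C₀ × 100% = 1.01 × 10^-2/0.103 × 100% = 9.8%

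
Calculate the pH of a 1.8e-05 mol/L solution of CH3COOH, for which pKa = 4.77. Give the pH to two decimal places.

pH = 4.96

CH3COOH ⇌ CH3COO- + H+
Ka = 10^(−4.77) = 1.70 × 10^-5
Ka = x²/(1.8e-05 − x) = 1.70 × 10^-5
x is not negligible relative to C₀; solve x² + 1.7e-05·x − 3.06e-10 = 0.
x = [−1.7e-05 + √(1.7e-05² + 1.22e-09)]/2 = 1.09 × 10^-5 M
pH = −log(1.09 × 10^-5) = 4.96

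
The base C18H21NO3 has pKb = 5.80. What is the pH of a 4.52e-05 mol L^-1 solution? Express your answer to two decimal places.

pH = 8.89

C18H21NO3 + H2O ⇌ C18H22NO3+ + OH-
Kb = 10^(−5.80) = 1.58 × 10^-6
From the ICE table, Kb = x²/(4.52e-05 − x) = 1.58 × 10^-6.
x is not negligible relative to C₀; solve x² + 1.58e-06·x − 7.14e-11 = 0.
x = (−Kb + √(Kb² + 4·Kb·C₀))/2 = 7.70 × 10^-6 M
pOH = −log(7.70 × 10^-6) = 5.11; pH = 14.00 − 5.11 = 8.89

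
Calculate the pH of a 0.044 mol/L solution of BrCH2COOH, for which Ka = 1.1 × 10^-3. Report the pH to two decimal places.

BrCH2COOH ⇌ BrCH2COO- + H+
Let x = [H+] at equilibrium. Ka = x²/(0.044 − x).
The 5% rule fails; solving x² + Ka·x − Ka·C₀ = 0 exactly:
x = [−0.0011 + √(0.0011² + 0.000194)]/2 = 6.43 × 10^-3 M
pH = −log(6.43 × 10^-3) = 2.19

pH = 2.19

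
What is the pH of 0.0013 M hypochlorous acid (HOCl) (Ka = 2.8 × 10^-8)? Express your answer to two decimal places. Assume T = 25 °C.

pH = 5.22

HOCl ⇌ OCl- + H+
Ka = [H+]²/(0.0013 − [H+]) = 2.8 × 10^-8
Assume [H+] ≪ 0.0013: [H+] ≈ √(2.8 × 10^-8 × 0.0013) = 6.03 × 10^-6 M
pH = −log(6.03 × 10^-6) = 5.22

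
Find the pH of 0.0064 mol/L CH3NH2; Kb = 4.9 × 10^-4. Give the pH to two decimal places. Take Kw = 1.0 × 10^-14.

CH3NH2 + H2O ⇌ CH3NH3+ + OH-
From the ICE table, Kb = [OH-]²/(0.0064 − [OH-]) = 4.9 × 10^-4.
The 5% rule fails; solving [OH-]² + Kb·[OH-] − Kb·C₀ = 0 exactly:
[OH-] = (−Kb + √(Kb² + 4·Kb·C₀))/2 = 1.54 × 10^-3 M
pOH = −log(1.54 × 10^-3) = 2.81; pH = 14.00 − 2.81 = 11.19

pH = 11.19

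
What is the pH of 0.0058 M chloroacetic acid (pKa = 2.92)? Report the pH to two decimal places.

pH = 2.68

ClCH2COOH ⇌ ClCH2COO- + H+
Ka = 10^(−2.92) = 1.20 × 10^-3
Ka = [H+]²/(0.0058 − [H+]) = 1.20 × 10^-3
[H+] is not negligible relative to C₀; solve [H+]² + 0.0012·[H+] − 6.96e-06 = 0.
[H+] = (−Ka + √(Ka² + 4·Ka·C₀))/2 = 2.11 × 10^-3 M
pH = −log(2.11 × 10^-3) = 2.68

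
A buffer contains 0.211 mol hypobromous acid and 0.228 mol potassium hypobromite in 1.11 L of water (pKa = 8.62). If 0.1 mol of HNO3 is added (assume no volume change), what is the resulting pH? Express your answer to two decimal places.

Added H+ converts OBr- to HOBr: HOBr → 0.311 mol, OBr- → 0.128 mol.
Henderson–Hasselbalch with mole ratio 0.128/0.311: pH = 8.62 + (-0.386)

pH = 8.23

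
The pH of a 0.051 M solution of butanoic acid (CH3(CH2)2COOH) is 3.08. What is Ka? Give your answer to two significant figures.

Ka = 1.4 × 10^-5

[H+] = 10^(-3.08) = 8.32 × 10^-4 M
At equilibrium [HA] = 0.051 − 8.32 × 10^-4 = 5.02 × 10^-2 M
Ka = [H+][A-]/[HA] = (8.32 × 10^-4)² / 5.02 × 10^-2 = 1.4 × 10^-5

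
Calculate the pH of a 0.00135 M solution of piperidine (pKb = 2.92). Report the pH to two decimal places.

pH = 10.91

C5H10NH + H2O ⇌ C5H10NH2+ + OH-
Kb = 10^(−2.92) = 1.20 × 10^-3
Kb = x²/(0.00135 − x) = 1.20 × 10^-3
Here C₀/Kb ≈ 1.13, so the small-x approximation fails. Use the quadratic:
x = [−0.0012 + √(0.0012² + 6.48e-06)]/2 = 8.07 × 10^-4 M
pOH = 3.09, so pH = 14.00 − pOH = 10.91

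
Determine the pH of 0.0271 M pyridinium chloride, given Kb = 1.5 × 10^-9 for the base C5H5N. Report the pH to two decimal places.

C5H5NH+ is the conjugate acid of the weak base C5H5N.
Ka = Kw/Kb = 1.0×10^-14 / 1.5 × 10^-9 = 6.67 × 10^-6
Let x = [H+] at equilibrium. Ka = x²/(0.0271 − x).
Assume x ≪ 0.0271: x ≈ √(6.67 × 10^-6 × 0.0271) = 4.25 × 10^-4 M
pH = −log[H+] = −log(4.25 × 10^-4) = 3.37

pH = 3.37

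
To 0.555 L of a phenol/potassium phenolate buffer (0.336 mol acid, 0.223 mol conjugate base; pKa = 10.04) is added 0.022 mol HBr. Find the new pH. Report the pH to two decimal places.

pH = 9.79

After neutralization: n(C6H5OH) = 0.358 mol, n(C6H5O-) = 0.201 mol.
pH = pKa + log(n_C6H5O-/n_C6H5OH) = 10.04 + log(0.201/0.358) = 10.04 + (-0.251)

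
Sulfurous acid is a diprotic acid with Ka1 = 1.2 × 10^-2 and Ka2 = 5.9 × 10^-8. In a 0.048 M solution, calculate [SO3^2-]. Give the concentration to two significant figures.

5.9 × 10^-8 M

First ionization gives [H+] ≈ [HSO3-] = 1.87 × 10^-2 M.
Second step: Ka2 = [H+][SO3^2-]/[HSO3-] ≈ [SO3^2-] (since [H+] ≈ [HSO3-]).
So [SO3^2-] ≈ Ka2.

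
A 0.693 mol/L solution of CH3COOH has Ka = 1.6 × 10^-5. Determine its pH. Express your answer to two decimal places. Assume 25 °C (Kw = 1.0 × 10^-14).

CH3COOH ⇌ CH3COO- + H+
From the ICE table, Ka = [H+]²/(0.693 − [H+]) = 1.6 × 10^-5.
Assume [H+] ≪ 0.693: [H+] ≈ √(1.6 × 10^-5 × 0.693) = 3.33 × 10^-3 M
Check: 0.48% ionized — well under 5%, approximation valid.
pH = −log(3.33 × 10^-3) = 2.48

pH = 2.48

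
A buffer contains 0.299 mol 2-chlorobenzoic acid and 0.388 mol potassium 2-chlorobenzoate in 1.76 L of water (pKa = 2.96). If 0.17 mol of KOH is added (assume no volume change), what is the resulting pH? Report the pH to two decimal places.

pH = 3.60

OH- converts ClC6H4COOH to ClC6H4COO-: ClC6H4COOH → 0.129 mol, ClC6H4COO- → 0.558 mol.
Henderson–Hasselbalch with mole ratio 0.558/0.129: pH = 2.96 + (+0.636)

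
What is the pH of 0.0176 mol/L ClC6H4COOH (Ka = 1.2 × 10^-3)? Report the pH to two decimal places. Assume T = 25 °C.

ClC6H4COOH ⇌ ClC6H4COO- + H+
Ka = [H+]²/(0.0176 − [H+]) = 1.2 × 10^-3
[H+] is not negligible relative to C₀; solve [H+]² + 0.0012·[H+] − 2.11e-05 = 0.
[H+] = [−0.0012 + √(0.0012² + 8.45e-05)]/2 = 4.03 × 10^-3 M
pH = −log(4.03 × 10^-3) = 2.39

pH = 2.39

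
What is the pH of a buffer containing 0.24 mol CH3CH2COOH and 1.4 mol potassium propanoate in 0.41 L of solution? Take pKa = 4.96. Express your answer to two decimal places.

Using pH = pKa + log([base]/[acid]) with [base]/[acid] = 1.4/0.24:
pH = 4.96 + (+0.766) = 5.73

pH = 5.73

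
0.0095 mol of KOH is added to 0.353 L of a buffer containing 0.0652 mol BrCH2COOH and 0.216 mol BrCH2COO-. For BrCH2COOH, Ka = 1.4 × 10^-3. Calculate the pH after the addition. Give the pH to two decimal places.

OH- converts BrCH2COOH to BrCH2COO-: BrCH2COOH → 0.0557 mol, BrCH2COO- → 0.226 mol.
pKa = −log(1.4 × 10^-3) = 2.854
Henderson–Hasselbalch with mole ratio 0.226/0.0557: pH = 2.854 + (+0.608)

pH = 3.46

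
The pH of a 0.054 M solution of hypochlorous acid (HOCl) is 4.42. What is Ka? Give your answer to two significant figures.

Ka = 2.7 × 10^-8

[H+] = 10^(-4.42) = 3.80 × 10^-5 M
At equilibrium [HA] = 0.054 − 3.80 × 10^-5 = 5.40 × 10^-2 M
Ka = [H+][A-]/[HA] = (3.80 × 10^-5)² / 5.40 × 10^-2 = 2.7 × 10^-8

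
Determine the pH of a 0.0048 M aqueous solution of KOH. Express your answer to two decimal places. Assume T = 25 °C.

KOH is a strong base; [OH-] = 0.0048 M.
pOH = -log(0.0048) = 2.32
pH = 14.00 - 2.32 = 11.68

pH = 11.68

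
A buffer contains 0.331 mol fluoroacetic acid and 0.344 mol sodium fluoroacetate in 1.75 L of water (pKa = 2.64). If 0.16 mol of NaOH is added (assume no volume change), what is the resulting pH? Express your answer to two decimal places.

pH = 3.11

After neutralization: n(FCH2COOH) = 0.171 mol, n(FCH2COO-) = 0.504 mol.
pH = pKa + log(n_FCH2COO-/n_FCH2COOH) = 2.64 + log(0.504/0.171) = 2.64 + (+0.469)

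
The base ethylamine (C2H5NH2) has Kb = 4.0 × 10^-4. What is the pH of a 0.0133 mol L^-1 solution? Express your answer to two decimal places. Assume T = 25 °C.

C2H5NH2 + H2O ⇌ C2H5NH3+ + OH-
Kb = [OH-]²/(0.0133 − [OH-]) = 4.0 × 10^-4
[OH-] is not negligible relative to C₀; solve [OH-]² + 0.0004·[OH-] − 5.32e-06 = 0.
[OH-] = [−0.0004 + √(0.0004² + 2.13e-05)]/2 = 2.12 × 10^-3 M
pOH = 2.67, so pH = 14.00 − pOH = 11.33

pH = 11.33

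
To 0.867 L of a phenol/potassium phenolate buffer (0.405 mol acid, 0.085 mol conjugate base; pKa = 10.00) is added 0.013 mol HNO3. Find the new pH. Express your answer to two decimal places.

Added H+ converts C6H5O- to C6H5OH: C6H5OH → 0.418 mol, C6H5O- → 0.072 mol.
Henderson–Hasselbalch with mole ratio 0.072/0.418: pH = 10.00 + (-0.764)

pH = 9.24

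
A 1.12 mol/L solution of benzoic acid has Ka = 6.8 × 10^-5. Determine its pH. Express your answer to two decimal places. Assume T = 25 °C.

C6H5COOH ⇌ C6H5COO- + H+
Let x = [H+] at equilibrium. Ka = x²/(1.12 − x).
Since Ka ≪ C₀, x ≈ √(Ka·C₀) = 8.73 × 10^-3 M.
Check: 0.78% ionized — well under 5%, approximation valid.
pH = −log(8.73 × 10^-3) = 2.06

pH = 2.06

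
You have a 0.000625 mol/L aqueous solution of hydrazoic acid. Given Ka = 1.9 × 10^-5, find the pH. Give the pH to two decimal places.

HN3 ⇌ N3- + H+
From the ICE table, Ka = [H+]²/(0.000625 − [H+]) = 1.9 × 10^-5.
[H+] is not negligible relative to C₀; solve [H+]² + 1.9e-05·[H+] − 1.19e-08 = 0.
[H+] = (−Ka + √(Ka² + 4·Ka·C₀))/2 = 9.99 × 10^-5 M
pH = −log(9.99 × 10^-5) = 4.00

pH = 4.00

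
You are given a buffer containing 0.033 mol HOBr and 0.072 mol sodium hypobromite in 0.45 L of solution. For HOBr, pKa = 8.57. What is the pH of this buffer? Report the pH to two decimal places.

pH = 8.91

pH = pKa + log([A⁻]/[HA]) = 8.57 + log(0.072/0.033)
pH = 8.57 + (+0.339) = 8.91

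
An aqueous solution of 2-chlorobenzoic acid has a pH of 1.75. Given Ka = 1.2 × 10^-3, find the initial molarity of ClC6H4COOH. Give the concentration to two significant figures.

[H+] = 10^(-1.75) = 1.78 × 10^-2 M = x
Ka = x²/(C₀ − x) ⇒ C₀ = x + x²/Ka
C₀ = 1.78 × 10^-2 + (1.78 × 10^-2)²/(1.2 × 10^-3) = 2.82 × 10^-1 M

C₀ = 2.8 × 10^-1 M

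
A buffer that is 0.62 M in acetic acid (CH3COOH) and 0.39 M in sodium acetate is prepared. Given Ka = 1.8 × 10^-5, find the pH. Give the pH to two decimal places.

pKa = −log(1.8 × 10^-5) = 4.745
pH = pKa + log([A⁻]/[HA]) = 4.745 + log(0.39/0.62)
pH = 4.745 + (-0.201) = 4.54

pH = 4.54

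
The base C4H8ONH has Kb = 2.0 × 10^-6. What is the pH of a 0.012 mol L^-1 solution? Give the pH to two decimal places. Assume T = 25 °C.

pH = 10.19

C4H8ONH + H2O ⇌ C4H8ONH2+ + OH-
Kb = x²/(0.012 − x) = 2.0 × 10^-6
Assume x ≪ 0.012: x ≈ √(2.0 × 10^-6 × 0.012) = 1.55 × 10^-4 M
pOH = 3.81, so pH = 14.00 − pOH = 10.19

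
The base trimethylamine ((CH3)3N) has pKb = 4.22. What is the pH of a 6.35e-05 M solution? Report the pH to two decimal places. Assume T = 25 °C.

(CH3)3N + H2O ⇌ (CH3)3NH+ + OH-
Kb = 10^(−4.22) = 6.03 × 10^-5
From the ICE table, Kb = [OH-]²/(6.35e-05 − [OH-]) = 6.03 × 10^-5.
The 5% rule fails; solving [OH-]² + Kb·[OH-] − Kb·C₀ = 0 exactly:
[OH-] = [−6.03e-05 + √(6.03e-05² + 1.53e-08)]/2 = 3.87 × 10^-5 M
pOH = 4.41, so pH = 14.00 − pOH = 9.59

pH = 9.59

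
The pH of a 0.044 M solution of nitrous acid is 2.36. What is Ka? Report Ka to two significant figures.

Ka = 4.8 × 10^-4

[H+] = 10^(-2.36) = 4.37 × 10^-3 M
At equilibrium [HA] = 0.044 − 4.37 × 10^-3 = 3.96 × 10^-2 M
Ka = [H+][A-]/[HA] = (4.37 × 10^-3)² / 3.96 × 10^-2 = 4.8 × 10^-4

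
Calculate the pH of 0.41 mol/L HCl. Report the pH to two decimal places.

HCl is a strong acid and dissociates completely, so [H+] = 0.41 M.
pH = -log(0.41) = 0.39

pH = 0.39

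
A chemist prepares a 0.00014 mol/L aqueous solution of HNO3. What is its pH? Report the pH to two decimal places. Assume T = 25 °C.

pH = 3.85

HNO3 is a strong acid and dissociates completely, so [H+] = 0.00014 M.
pH = -log(0.00014) = 3.85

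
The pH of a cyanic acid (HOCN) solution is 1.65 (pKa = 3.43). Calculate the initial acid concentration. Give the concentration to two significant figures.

C₀ = 1.4 M

[H+] = 10^(-1.65) = 2.24 × 10^-2 M = x
Ka = 10^(−3.43) = 3.72 × 10^-4
Ka = x²/(C₀ − x) ⇒ C₀ = x + x²/Ka
C₀ = 2.24 × 10^-2 + (2.24 × 10^-2)²/(3.72 × 10^-4) = 1.37 M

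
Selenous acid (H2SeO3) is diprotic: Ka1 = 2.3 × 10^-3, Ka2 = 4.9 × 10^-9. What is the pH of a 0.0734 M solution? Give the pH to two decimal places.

pH = 1.92

Since Ka1 ≫ Ka2, the first ionization dominates [H+].
Ka1 = x²/(0.0734 − x) = 2.3 × 10^-3
Solving the quadratic: x = (−Ka1 + √(Ka1² + 4·Ka1·C₀))/2 = 1.19 × 10^-2 M
pH = −log(1.19 × 10^-2) = 1.92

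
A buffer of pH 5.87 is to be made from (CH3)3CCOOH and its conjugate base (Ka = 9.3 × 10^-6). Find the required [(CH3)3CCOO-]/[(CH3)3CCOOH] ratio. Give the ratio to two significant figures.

pKa = -log(9.3 × 10^-6) = 5.032
pH = pKa + log(r) ⇒ log(r) = 5.87 − 5.032 = +0.838
r = [(CH3)3CCOO-]/[(CH3)3CCOOH] = 10^(+0.838) = 6.89

ratio = 6.9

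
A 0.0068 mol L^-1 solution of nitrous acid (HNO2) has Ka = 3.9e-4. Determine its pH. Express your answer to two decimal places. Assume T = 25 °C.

pH = 2.84

HNO2 ⇌ NO2- + H+
From the ICE table, Ka = [H+]²/(0.0068 − [H+]) = 3.9 × 10^-4.
Here C₀/Ka ≈ 17.4, so the small-[H+] approximation fails. Use the quadratic:
[H+] = (−Ka + √(Ka² + 4·Ka·C₀))/2 = 1.45 × 10^-3 M
pH = −log(1.45 × 10^-3) = 2.84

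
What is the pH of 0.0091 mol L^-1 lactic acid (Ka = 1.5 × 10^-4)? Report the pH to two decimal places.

CH3CH(OH)COOH ⇌ CH3CH(OH)COO- + H+
Ka = [H+]²/(0.0091 − [H+]) = 1.5 × 10^-4
Here C₀/Ka ≈ 60.7, so the small-[H+] approximation fails. Use the quadratic:
[H+] = (−Ka + √(Ka² + 4·Ka·C₀))/2 = 1.10 × 10^-3 M
pH = −log[H+] = −log(1.10 × 10^-3) = 2.96

pH = 2.96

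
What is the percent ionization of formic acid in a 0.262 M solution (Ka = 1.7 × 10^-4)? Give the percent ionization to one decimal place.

2.5%

HCOOH ⇌ HCOO- + H+; let x = [H+] at equilibrium.
x ≈ √(Ka·C₀) = √(1.7 × 10^-4 × 0.262) = 6.67 × 10^-3 M
% ionization = x/C₀ × 100% = 6.67 × 10^-3/0.262 × 100% = 2.5%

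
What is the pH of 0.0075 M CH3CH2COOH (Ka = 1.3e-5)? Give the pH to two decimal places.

pH = 3.51

CH3CH2COOH ⇌ CH3CH2COO- + H+
Ka = [H+]²/(0.0075 − [H+]) = 1.3 × 10^-5
Neglecting [H+] in the denominator: [H+] = √(1.3 × 10^-5 × 0.0075) = 3.12 × 10^-4 M
pH = −log[H+] = −log(3.12 × 10^-4) = 3.51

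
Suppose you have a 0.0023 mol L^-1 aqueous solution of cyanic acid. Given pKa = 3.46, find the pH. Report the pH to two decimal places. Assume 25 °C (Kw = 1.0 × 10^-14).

HOCN ⇌ OCN- + H+
Ka = 10^(−3.46) = 3.47 × 10^-4
Ka = [H+]²/(0.0023 − [H+]) = 3.47 × 10^-4
Here C₀/Ka ≈ 6.63, so the small-[H+] approximation fails. Use the quadratic:
[H+] = [−0.000347 + √(0.000347² + 3.19e-06)]/2 = 7.37 × 10^-4 M
pH = −log(7.37 × 10^-4) = 3.13

pH = 3.13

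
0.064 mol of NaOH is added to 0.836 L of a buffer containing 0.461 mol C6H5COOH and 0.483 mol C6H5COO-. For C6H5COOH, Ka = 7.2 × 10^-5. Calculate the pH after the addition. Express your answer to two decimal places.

OH- converts C6H5COOH to C6H5COO-: C6H5COOH → 0.397 mol, C6H5COO- → 0.547 mol.
pKa = −log(7.2 × 10^-5) = 4.143
Henderson–Hasselbalch with mole ratio 0.547/0.397: pH = 4.143 + (+0.139)

pH = 4.28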